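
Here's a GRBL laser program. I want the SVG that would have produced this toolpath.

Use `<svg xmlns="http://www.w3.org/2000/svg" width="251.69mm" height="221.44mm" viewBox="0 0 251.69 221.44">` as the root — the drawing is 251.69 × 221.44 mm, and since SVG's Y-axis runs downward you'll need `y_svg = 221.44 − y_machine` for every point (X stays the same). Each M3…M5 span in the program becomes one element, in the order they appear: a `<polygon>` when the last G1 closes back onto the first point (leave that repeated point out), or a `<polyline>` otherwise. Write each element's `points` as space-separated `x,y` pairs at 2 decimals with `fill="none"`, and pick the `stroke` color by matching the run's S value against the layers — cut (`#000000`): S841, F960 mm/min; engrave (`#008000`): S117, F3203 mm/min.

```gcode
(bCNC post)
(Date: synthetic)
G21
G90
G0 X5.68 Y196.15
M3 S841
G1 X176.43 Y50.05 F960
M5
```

<svg xmlns="http://www.w3.org/2000/svg" width="251.69mm" height="221.44mm" viewBox="0 0 251.69 221.44">
  <polyline points="5.68,25.29 176.43,171.39" fill="none" stroke="#000000"/>
</svg>

Each laser-on run becomes one SVG element. Flip Y back into SVG space with y_svg = 221.44 − y_machine. Every run uses S841, so all elements get stroke `#000000` (cut).

Run 1: The run is open, so emit a `<polyline>` with points (Y-flipped): 5.68,25.29 176.43,171.39.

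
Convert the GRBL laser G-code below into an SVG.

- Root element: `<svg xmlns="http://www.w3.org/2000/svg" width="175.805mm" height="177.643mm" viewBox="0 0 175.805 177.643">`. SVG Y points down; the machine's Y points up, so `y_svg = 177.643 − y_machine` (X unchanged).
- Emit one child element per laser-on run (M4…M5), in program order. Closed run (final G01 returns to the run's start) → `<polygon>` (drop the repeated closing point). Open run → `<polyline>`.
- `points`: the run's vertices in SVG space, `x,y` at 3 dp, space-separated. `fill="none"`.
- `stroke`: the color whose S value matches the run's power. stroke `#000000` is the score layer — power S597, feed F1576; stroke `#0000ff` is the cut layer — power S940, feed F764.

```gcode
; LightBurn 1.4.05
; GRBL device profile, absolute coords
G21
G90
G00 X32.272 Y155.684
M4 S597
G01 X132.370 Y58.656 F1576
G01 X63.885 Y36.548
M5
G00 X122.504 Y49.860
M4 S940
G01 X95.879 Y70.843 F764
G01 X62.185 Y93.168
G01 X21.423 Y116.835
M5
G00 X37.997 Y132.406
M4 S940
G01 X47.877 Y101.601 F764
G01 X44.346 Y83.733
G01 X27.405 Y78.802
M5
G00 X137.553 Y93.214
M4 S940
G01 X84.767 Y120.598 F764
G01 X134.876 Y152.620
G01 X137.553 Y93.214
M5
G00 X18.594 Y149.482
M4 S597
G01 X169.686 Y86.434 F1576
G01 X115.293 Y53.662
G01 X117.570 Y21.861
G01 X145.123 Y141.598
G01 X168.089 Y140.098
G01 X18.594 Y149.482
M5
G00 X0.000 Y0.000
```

<svg xmlns="http://www.w3.org/2000/svg" width="175.805mm" height="177.643mm" viewBox="0 0 175.805 177.643">
  <polyline points="32.272,21.959 132.370,118.987 63.885,141.095" fill="none" stroke="#000000"/>
  <polyline points="122.504,127.783 95.879,106.800 62.185,84.475 21.423,60.808" fill="none" stroke="#0000ff"/>
  <polyline points="37.997,45.237 47.877,76.042 44.346,93.910 27.405,98.841" fill="none" stroke="#0000ff"/>
  <polygon points="137.553,84.429 84.767,57.045 134.876,25.023" fill="none" stroke="#0000ff"/>
  <polygon points="18.594,28.161 169.686,91.209 115.293,123.981 117.570,155.782 145.123,36.045 168.089,37.545" fill="none" stroke="#000000"/>
</svg>

Machine Y-up, SVG Y-down with viewBox height 177.643, so y_svg = 177.643 − y_machine; X carries over.

Run 1: the run's S597 means `#000000` (score). The run is open, so emit a `<polyline>` with points (Y-flipped): 32.272,21.959 132.370,118.987 63.885,141.095.

Run 2: S940 ⇒ cut layer `#0000ff`. The run is open, so emit a `<polyline>` with points (Y-flipped): 122.504,127.783 95.879,106.800 62.185,84.475 21.423,60.808.

Run 3: S940 ⇒ cut layer `#0000ff`. The run is open, so emit a `<polyline>` with points (Y-flipped): 37.997,45.237 47.877,76.042 44.346,93.910 27.405,98.841.

Run 4: the run's S940 means `#0000ff` (cut). The run returns to its start, so emit a `<polygon>` with points (Y-flipped): 137.553,84.429 84.767,57.045 134.876,25.023.

Run 5: power S597 maps to stroke `#000000` (score). The run returns to its start, so emit a `<polygon>` with points (Y-flipped): 18.594,28.161 169.686,91.209 115.293,123.981 117.570,155.782 145.123,36.045 168.089,37.545.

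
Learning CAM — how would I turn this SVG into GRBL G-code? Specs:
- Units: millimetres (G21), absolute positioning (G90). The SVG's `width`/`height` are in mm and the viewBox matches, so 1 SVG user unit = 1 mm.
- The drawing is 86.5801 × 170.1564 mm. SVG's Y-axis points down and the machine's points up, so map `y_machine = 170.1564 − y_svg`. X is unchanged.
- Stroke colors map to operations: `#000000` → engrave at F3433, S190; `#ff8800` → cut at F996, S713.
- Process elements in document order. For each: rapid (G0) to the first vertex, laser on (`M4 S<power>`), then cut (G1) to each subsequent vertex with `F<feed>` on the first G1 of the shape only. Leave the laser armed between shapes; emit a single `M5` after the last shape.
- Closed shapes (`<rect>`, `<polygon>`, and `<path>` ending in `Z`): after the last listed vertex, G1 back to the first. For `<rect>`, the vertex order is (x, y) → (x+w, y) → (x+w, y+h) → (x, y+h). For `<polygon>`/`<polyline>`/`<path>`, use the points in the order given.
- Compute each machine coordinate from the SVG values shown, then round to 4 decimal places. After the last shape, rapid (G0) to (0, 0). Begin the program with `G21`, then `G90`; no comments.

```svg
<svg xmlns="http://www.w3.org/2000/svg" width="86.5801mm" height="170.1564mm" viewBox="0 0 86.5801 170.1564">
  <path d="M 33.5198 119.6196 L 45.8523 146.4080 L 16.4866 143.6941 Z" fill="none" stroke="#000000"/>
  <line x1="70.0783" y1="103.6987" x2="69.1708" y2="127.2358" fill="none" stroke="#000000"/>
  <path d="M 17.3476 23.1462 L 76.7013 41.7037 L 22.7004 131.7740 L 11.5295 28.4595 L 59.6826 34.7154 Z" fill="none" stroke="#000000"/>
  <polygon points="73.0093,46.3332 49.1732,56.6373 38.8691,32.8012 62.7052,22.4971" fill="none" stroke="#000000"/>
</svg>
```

Since the viewBox matches the mm dimensions, user units are millimetres directly. The only transform is the Y-flip y_m = 170.1564 − y_svg.

Shape 1 is a regular polygon drawn with `<path>`. Its stroke #000000 means engrave at S190, F3433. After flipping Y the toolpath is (33.5198,50.5368) → (45.8523,23.7484) → (16.4866,26.4623) → (33.5198,50.5368), returning to the start.

Shape 2 is a line segment drawn with `<line>`. Its stroke #000000 means engrave at S190, F3433. After flipping Y the toolpath is (70.0783,66.4577) → (69.1708,42.9206).

Shape 3 is a closed polygon drawn with `<path>`. Its stroke #000000 means engrave at S190, F3433. After flipping Y the toolpath is (17.3476,147.0102) → (76.7013,128.4527) → (22.7004,38.3824) → (11.5295,141.6969) → (59.6826,135.4410) → (17.3476,147.0102), returning to the start.

Shape 4 is a regular polygon drawn with `<polygon>`. Its stroke #000000 means engrave at S190, F3433. After flipping Y the toolpath is (73.0093,123.8232) → (49.1732,113.5191) → (38.8691,137.3552) → (62.7052,147.6593) → (73.0093,123.8232), returning to the start.

G21
G90
G0 X33.5198 Y50.5368
M4 S190
G1 X45.8523 Y23.7484 F3433
G1 X16.4866 Y26.4623
G1 X33.5198 Y50.5368
G0 X70.0783 Y66.4577
M4 S190
G1 X69.1708 Y42.9206 F3433
G0 X17.3476 Y147.0102
M4 S190
G1 X76.7013 Y128.4527 F3433
G1 X22.7004 Y38.3824
G1 X11.5295 Y141.6969
G1 X59.6826 Y135.4410
G1 X17.3476 Y147.0102
G0 X73.0093 Y123.8232
M4 S190
G1 X49.1732 Y113.5191 F3433
G1 X38.8691 Y137.3552
G1 X62.7052 Y147.6593
G1 X73.0093 Y123.8232
M5
G0 X0.0000 Y0.0000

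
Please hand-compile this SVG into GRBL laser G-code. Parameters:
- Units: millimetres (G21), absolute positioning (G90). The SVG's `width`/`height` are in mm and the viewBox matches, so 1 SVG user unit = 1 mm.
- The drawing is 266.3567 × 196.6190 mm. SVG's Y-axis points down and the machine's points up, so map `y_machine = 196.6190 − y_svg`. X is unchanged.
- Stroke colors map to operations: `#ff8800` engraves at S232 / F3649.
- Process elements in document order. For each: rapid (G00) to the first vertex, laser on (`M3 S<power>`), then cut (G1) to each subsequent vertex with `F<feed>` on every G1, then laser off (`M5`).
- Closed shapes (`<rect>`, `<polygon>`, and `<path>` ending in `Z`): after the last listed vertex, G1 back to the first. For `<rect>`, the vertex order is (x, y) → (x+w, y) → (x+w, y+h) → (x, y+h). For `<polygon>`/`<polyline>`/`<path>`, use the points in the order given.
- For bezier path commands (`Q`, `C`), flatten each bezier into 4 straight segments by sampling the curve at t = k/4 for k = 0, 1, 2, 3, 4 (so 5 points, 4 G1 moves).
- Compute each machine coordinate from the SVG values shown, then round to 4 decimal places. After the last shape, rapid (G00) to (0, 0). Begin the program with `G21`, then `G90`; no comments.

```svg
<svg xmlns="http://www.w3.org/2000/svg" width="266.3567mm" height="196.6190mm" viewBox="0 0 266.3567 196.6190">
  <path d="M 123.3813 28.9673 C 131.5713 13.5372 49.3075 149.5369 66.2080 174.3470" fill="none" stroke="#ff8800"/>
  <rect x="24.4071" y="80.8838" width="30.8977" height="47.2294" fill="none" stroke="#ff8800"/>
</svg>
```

viewBox `0 0 266.3567 196.6190` with mm width/height → 1 unit = 1 mm. Flip: y_m = 196.6190 − y_svg.

**Shape 1** — `<path>` cubic bezier, stroke `#ff8800` → engrave (S232, F3649). Control points (SVG): P0=(123.3813,28.9673), P1=(131.5713,13.5372), P2=(49.3075,149.5369), P3=(66.2080,174.3470); sampled at t=k/4. Machine vertices: (123.3813,167.6517) → (115.5265,154.9346) → (91.5282,110.0519) → (69.1631,57.6242) → (66.2080,22.2720). Open path.

**Shape 2** — `<rect>` rectangle, stroke `#ff8800` → engrave (S232, F3649). Machine vertices: (24.4071,115.7352) → (55.3048,115.7352) → (55.3048,68.5058) → (24.4071,68.5058) → (24.4071,115.7352). Closed: final G1 returns to the first vertex.

G21
G90
G00 X123.3813 Y167.6517
M3 S232
G1 X115.5265 Y154.9346 F3649
G1 X91.5282 Y110.0519 F3649
G1 X69.1631 Y57.6242 F3649
G1 X66.2080 Y22.2720 F3649
M5
G00 X24.4071 Y115.7352
M3 S232
G1 X55.3048 Y115.7352 F3649
G1 X55.3048 Y68.5058 F3649
G1 X24.4071 Y68.5058 F3649
G1 X24.4071 Y115.7352 F3649
M5
G00 X0.0000 Y0.0000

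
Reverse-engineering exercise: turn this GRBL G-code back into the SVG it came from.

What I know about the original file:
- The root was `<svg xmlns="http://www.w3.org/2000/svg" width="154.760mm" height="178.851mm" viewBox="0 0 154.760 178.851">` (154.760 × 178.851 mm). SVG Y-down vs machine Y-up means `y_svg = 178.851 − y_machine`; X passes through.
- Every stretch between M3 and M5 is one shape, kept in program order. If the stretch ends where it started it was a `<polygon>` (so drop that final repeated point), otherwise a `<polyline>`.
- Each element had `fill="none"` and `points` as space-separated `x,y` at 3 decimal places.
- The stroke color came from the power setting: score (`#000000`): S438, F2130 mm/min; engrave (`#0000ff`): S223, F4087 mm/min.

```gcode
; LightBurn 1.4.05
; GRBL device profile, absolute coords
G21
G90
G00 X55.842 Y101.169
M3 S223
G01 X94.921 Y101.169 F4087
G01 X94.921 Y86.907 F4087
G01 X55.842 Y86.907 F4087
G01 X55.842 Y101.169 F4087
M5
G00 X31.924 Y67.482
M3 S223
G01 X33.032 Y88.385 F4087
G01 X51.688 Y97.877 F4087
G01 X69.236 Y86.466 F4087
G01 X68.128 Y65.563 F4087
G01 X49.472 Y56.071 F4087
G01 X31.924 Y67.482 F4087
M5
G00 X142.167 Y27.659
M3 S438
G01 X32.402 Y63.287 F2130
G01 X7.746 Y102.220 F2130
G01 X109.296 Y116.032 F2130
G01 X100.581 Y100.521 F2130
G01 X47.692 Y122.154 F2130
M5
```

<svg xmlns="http://www.w3.org/2000/svg" width="154.760mm" height="178.851mm" viewBox="0 0 154.760 178.851">
  <polygon points="55.842,77.682 94.921,77.682 94.921,91.944 55.842,91.944" fill="none" stroke="#0000ff"/>
  <polygon points="31.924,111.369 33.032,90.466 51.688,80.974 69.236,92.385 68.128,113.288 49.472,122.780" fill="none" stroke="#0000ff"/>
  <polyline points="142.167,151.192 32.402,115.564 7.746,76.631 109.296,62.819 100.581,78.330 47.692,56.697" fill="none" stroke="#000000"/>
</svg>

y_svg = 178.851 − y_m.

[1] S223→`#0000ff` (engrave); closed run; points: 55.842,77.682 94.921,77.682 94.921,91.944 55.842,91.944

[2] S223→`#0000ff` (engrave); closed run; points: 31.924,111.369 33.032,90.466 51.688,80.974 69.236,92.385 68.128,113.288 49.472,122.780

[3] S438→`#000000` (score); open run; points: 142.167,151.192 32.402,115.564 7.746,76.631 109.296,62.819 100.581,78.330 47.692,56.697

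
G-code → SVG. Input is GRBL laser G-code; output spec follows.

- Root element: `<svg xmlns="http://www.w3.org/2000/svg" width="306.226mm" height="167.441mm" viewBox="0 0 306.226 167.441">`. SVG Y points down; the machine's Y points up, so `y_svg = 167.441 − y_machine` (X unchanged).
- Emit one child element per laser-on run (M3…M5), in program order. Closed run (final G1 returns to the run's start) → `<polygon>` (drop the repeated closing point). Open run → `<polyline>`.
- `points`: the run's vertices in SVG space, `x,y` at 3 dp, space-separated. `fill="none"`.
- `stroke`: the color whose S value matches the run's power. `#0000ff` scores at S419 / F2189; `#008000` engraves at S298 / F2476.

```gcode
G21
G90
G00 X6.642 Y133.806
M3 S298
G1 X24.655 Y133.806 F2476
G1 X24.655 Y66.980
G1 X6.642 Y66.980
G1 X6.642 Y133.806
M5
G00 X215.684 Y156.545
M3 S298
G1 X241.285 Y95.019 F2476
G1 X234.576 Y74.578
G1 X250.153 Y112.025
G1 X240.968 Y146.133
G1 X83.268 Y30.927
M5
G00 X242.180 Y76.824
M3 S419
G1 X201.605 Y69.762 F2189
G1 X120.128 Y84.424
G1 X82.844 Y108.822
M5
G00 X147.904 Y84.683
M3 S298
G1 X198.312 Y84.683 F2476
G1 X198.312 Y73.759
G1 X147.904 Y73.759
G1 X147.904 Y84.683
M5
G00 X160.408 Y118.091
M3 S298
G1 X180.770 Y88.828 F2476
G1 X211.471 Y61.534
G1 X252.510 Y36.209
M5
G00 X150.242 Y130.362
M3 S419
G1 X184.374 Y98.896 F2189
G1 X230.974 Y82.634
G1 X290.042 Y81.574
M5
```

<svg xmlns="http://www.w3.org/2000/svg" width="306.226mm" height="167.441mm" viewBox="0 0 306.226 167.441">
  <polygon points="6.642,33.635 24.655,33.635 24.655,100.461 6.642,100.461" fill="none" stroke="#008000"/>
  <polyline points="215.684,10.896 241.285,72.422 234.576,92.863 250.153,55.416 240.968,21.308 83.268,136.514" fill="none" stroke="#008000"/>
  <polyline points="242.180,90.617 201.605,97.679 120.128,83.017 82.844,58.619" fill="none" stroke="#0000ff"/>
  <polygon points="147.904,82.758 198.312,82.758 198.312,93.682 147.904,93.682" fill="none" stroke="#008000"/>
  <polyline points="160.408,49.350 180.770,78.613 211.471,105.907 252.510,131.232" fill="none" stroke="#008000"/>
  <polyline points="150.242,37.079 184.374,68.545 230.974,84.807 290.042,85.867" fill="none" stroke="#0000ff"/>
</svg>

Each laser-on run becomes one SVG element. Flip Y back into SVG space with y_svg = 167.441 − y_machine.

Run 1: S298 ⇒ engrave layer `#008000`. The run returns to its start, so emit a `<polygon>` with points (Y-flipped): 6.642,33.635 24.655,33.635 24.655,100.461 6.642,100.461.

Run 2: S298 ⇒ engrave layer `#008000`. The run is open, so emit a `<polyline>` with points (Y-flipped): 215.684,10.896 241.285,72.422 234.576,92.863 250.153,55.416 240.968,21.308 83.268,136.514.

Run 3: the run's S419 means `#0000ff` (score). The run is open, so emit a `<polyline>` with points (Y-flipped): 242.180,90.617 201.605,97.679 120.128,83.017 82.844,58.619.

Run 4: S298 ⇒ engrave layer `#008000`. The run returns to its start, so emit a `<polygon>` with points (Y-flipped): 147.904,82.758 198.312,82.758 198.312,93.682 147.904,93.682.

Run 5: the run's S298 means `#008000` (engrave). The run is open, so emit a `<polyline>` with points (Y-flipped): 160.408,49.350 180.770,78.613 211.471,105.907 252.510,131.232.

Run 6: the run's S419 means `#0000ff` (score). The run is open, so emit a `<polyline>` with points (Y-flipped): 150.242,37.079 184.374,68.545 230.974,84.807 290.042,85.867.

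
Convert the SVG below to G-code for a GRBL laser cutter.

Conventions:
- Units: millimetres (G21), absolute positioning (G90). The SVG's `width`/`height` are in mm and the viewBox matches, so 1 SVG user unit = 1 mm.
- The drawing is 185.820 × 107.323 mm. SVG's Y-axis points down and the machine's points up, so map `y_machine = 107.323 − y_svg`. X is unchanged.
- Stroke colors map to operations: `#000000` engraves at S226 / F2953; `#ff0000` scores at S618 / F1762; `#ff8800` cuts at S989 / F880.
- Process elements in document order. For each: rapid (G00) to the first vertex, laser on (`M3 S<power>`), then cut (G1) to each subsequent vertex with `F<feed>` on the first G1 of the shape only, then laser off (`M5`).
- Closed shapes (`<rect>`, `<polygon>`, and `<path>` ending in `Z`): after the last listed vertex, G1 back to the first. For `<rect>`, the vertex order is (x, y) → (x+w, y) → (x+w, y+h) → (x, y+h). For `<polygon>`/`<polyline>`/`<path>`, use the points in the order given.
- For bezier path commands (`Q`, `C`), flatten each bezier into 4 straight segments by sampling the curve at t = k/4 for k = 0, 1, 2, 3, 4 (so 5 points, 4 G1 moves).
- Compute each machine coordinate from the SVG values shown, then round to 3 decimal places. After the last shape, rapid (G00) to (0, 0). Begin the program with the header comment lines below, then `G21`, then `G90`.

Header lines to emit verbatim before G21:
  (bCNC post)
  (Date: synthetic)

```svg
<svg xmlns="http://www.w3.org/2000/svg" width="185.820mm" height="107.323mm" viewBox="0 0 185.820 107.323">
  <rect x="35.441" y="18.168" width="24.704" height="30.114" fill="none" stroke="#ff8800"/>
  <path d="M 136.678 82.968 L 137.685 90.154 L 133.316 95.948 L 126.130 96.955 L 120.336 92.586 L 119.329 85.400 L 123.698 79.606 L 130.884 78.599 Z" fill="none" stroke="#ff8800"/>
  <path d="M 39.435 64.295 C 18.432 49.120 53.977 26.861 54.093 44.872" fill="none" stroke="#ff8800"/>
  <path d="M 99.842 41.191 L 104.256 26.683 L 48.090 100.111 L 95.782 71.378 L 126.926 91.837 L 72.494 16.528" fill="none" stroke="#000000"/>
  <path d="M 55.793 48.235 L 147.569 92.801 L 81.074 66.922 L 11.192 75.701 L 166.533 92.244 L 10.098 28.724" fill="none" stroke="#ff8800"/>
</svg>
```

(bCNC post)
(Date: synthetic)
G21
G90
G00 X35.441 Y89.155
M3 S989
G1 X60.145 Y89.155 F880
G1 X60.145 Y59.041
G1 X35.441 Y59.041
G1 X35.441 Y89.155
M5
G00 X136.678 Y24.355
M3 S989
G1 X137.685 Y17.169 F880
G1 X133.316 Y11.375
G1 X126.130 Y10.368
G1 X120.336 Y14.737
G1 X119.329 Y21.923
G1 X123.698 Y27.717
G1 X130.884 Y28.724
G1 X136.678 Y24.355
M5
G00 X39.435 Y43.028
M3 S989
G1 X32.848 Y54.998 F880
G1 X38.844 Y65.184
G1 X48.800 Y69.149
G1 X54.093 Y62.451
M5
G00 X99.842 Y66.132
M3 S226
G1 X104.256 Y80.640 F2953
G1 X48.090 Y7.212
G1 X95.782 Y35.945
G1 X126.926 Y15.486
G1 X72.494 Y90.795
M5
G00 X55.793 Y59.088
M3 S989
G1 X147.569 Y14.522 F880
G1 X81.074 Y40.401
G1 X11.192 Y31.622
G1 X166.533 Y15.079
G1 X10.098 Y78.599
M5
G00 X0.000 Y0.000

viewBox `0 0 185.820 107.323` with mm width/height → 1 unit = 1 mm. Flip: y_m = 107.323 − y_svg.

**Shape 1** — `<rect>` rectangle, stroke `#ff8800` → cut (S989, F880). Machine vertices: (35.441,89.155) → (60.145,89.155) → (60.145,59.041) → (35.441,59.041) → (35.441,89.155). Closed: final G1 returns to the first vertex.

**Shape 2** — `<path>` regular polygon, stroke `#ff8800` → cut (S989, F880). Machine vertices: (136.678,24.355) → (137.685,17.169) → (133.316,11.375) → (126.130,10.368) → (120.336,14.737) → (119.329,21.923) → (123.698,27.717) → (130.884,28.724) → (136.678,24.355). Closed: final G1 returns to the first vertex.

**Shape 3** — `<path>` cubic bezier, stroke `#ff8800` → cut (S989, F880). Control points (SVG): P0=(39.435,64.295), P1=(18.432,49.120), P2=(53.977,26.861), P3=(54.093,44.872); sampled at t=k/4. Machine vertices: (39.435,43.028) → (32.848,54.998) → (38.844,65.184) → (48.800,69.149) → (54.093,62.451). Open path.

**Shape 4** — `<path>` open polyline, stroke `#000000` → engrave (S226, F2953). Machine vertices: (99.842,66.132) → (104.256,80.640) → (48.090,7.212) → (95.782,35.945) → (126.926,15.486) → (72.494,90.795). Open path.

**Shape 5** — `<path>` open polyline, stroke `#ff8800` → cut (S989, F880). Machine vertices: (55.793,59.088) → (147.569,14.522) → (81.074,40.401) → (11.192,31.622) → (166.533,15.079) → (10.098,78.599). Open path.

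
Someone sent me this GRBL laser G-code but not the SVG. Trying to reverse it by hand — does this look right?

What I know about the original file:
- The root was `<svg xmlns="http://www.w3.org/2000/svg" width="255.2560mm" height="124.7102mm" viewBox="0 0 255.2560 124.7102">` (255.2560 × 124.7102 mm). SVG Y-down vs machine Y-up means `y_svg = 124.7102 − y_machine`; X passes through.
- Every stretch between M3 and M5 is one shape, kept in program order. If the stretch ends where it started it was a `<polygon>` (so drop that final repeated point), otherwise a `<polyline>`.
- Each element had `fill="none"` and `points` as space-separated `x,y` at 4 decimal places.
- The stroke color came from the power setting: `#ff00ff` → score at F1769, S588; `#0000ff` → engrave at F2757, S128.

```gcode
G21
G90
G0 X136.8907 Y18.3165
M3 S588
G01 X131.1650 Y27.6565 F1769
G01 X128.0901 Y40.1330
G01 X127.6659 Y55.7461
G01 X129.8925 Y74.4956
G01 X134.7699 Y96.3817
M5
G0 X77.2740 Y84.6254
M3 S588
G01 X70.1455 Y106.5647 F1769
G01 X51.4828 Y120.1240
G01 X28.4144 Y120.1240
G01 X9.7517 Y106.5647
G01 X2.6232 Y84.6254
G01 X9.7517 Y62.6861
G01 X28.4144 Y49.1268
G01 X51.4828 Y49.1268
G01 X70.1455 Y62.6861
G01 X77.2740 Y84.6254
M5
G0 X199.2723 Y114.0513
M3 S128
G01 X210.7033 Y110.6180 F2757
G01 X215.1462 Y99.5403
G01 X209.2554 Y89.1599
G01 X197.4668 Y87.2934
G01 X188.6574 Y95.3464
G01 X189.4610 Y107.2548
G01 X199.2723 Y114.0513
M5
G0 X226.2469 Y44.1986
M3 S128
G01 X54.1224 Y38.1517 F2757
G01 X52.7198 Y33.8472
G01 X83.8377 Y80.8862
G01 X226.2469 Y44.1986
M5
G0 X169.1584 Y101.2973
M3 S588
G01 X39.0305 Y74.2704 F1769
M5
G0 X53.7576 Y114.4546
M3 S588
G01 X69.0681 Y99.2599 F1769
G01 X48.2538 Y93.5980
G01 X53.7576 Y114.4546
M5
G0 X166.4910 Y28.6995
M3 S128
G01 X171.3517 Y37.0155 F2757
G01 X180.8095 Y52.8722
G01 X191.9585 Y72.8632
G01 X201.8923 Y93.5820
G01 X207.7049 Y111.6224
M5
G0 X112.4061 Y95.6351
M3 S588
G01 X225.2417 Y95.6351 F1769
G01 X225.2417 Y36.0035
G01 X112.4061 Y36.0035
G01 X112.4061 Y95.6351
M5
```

<svg xmlns="http://www.w3.org/2000/svg" width="255.2560mm" height="124.7102mm" viewBox="0 0 255.2560 124.7102">
  <polyline points="136.8907,106.3937 131.1650,97.0537 128.0901,84.5772 127.6659,68.9641 129.8925,50.2146 134.7699,28.3285" fill="none" stroke="#ff00ff"/>
  <polygon points="77.2740,40.0848 70.1455,18.1455 51.4828,4.5862 28.4144,4.5862 9.7517,18.1455 2.6232,40.0848 9.7517,62.0241 28.4144,75.5834 51.4828,75.5834 70.1455,62.0241" fill="none" stroke="#ff00ff"/>
  <polygon points="199.2723,10.6589 210.7033,14.0922 215.1462,25.1699 209.2554,35.5503 197.4668,37.4168 188.6574,29.3638 189.4610,17.4554" fill="none" stroke="#0000ff"/>
  <polygon points="226.2469,80.5116 54.1224,86.5585 52.7198,90.8630 83.8377,43.8240" fill="none" stroke="#0000ff"/>
  <polyline points="169.1584,23.4129 39.0305,50.4398" fill="none" stroke="#ff00ff"/>
  <polygon points="53.7576,10.2556 69.0681,25.4503 48.2538,31.1122" fill="none" stroke="#ff00ff"/>
  <polyline points="166.4910,96.0107 171.3517,87.6947 180.8095,71.8380 191.9585,51.8470 201.8923,31.1282 207.7049,13.0878" fill="none" stroke="#0000ff"/>
  <polygon points="112.4061,29.0751 225.2417,29.0751 225.2417,88.7067 112.4061,88.7067" fill="none" stroke="#ff00ff"/>
</svg>

y_svg = 124.7102 − y_m.

[1] S588→`#ff00ff` (score); open run; points: 136.8907,106.3937 131.1650,97.0537 128.0901,84.5772 127.6659,68.9641 129.8925,50.2146 134.7699,28.3285

[2] S588→`#ff00ff` (score); closed run; points: 77.2740,40.0848 70.1455,18.1455 51.4828,4.5862 28.4144,4.5862 9.7517,18.1455 2.6232,40.0848 9.7517,62.0241 28.4144,75.5834 51.4828,75.5834 70.1455,62.0241

[3] S128→`#0000ff` (engrave); closed run; points: 199.2723,10.6589 210.7033,14.0922 215.1462,25.1699 209.2554,35.5503 197.4668,37.4168 188.6574,29.3638 189.4610,17.4554

[4] S128→`#0000ff` (engrave); closed run; points: 226.2469,80.5116 54.1224,86.5585 52.7198,90.8630 83.8377,43.8240

[5] S588→`#ff00ff` (score); open run; points: 169.1584,23.4129 39.0305,50.4398

[6] S588→`#ff00ff` (score); closed run; points: 53.7576,10.2556 69.0681,25.4503 48.2538,31.1122

[7] S128→`#0000ff` (engrave); open run; points: 166.4910,96.0107 171.3517,87.6947 180.8095,71.8380 191.9585,51.8470 201.8923,31.1282 207.7049,13.0878

[8] S588→`#ff00ff` (score); closed run; points: 112.4061,29.0751 225.2417,29.0751 225.2417,88.7067 112.4061,88.7067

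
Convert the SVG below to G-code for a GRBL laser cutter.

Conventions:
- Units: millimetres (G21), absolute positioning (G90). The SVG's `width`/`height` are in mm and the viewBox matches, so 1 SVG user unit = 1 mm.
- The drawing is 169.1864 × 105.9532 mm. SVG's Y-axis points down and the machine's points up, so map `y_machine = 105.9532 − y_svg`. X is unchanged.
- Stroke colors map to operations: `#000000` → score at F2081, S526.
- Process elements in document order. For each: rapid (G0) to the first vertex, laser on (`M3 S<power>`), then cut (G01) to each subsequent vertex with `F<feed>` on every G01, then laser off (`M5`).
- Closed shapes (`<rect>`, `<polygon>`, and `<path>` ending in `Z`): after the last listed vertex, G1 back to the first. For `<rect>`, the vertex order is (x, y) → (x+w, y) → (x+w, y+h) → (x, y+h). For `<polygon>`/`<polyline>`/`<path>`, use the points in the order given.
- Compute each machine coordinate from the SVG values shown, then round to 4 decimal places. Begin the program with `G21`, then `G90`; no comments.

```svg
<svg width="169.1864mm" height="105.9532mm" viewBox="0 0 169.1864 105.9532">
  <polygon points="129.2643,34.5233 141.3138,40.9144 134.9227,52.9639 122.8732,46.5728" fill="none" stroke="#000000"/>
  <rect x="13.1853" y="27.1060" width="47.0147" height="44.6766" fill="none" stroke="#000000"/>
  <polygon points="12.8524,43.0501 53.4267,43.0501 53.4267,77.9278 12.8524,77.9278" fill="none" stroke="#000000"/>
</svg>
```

viewBox `0 0 169.1864 105.9532` with mm width/height → 1 unit = 1 mm. Flip: y_m = 105.9532 − y_svg.

**Shape 1** — `<polygon>` regular polygon, stroke `#000000` → score (S526, F2081). Machine vertices: (129.2643,71.4299) → (141.3138,65.0388) → (134.9227,52.9893) → (122.8732,59.3804) → (129.2643,71.4299). Closed: final G1 returns to the first vertex.

**Shape 2** — `<rect>` rectangle, stroke `#000000` → score (S526, F2081). Machine vertices: (13.1853,78.8472) → (60.2000,78.8472) → (60.2000,34.1706) → (13.1853,34.1706) → (13.1853,78.8472). Closed: final G1 returns to the first vertex.

**Shape 3** — `<polygon>` rectangle, stroke `#000000` → score (S526, F2081). Machine vertices: (12.8524,62.9031) → (53.4267,62.9031) → (53.4267,28.0254) → (12.8524,28.0254) → (12.8524,62.9031). Closed: final G1 returns to the first vertex.

G21
G90
G0 X129.2643 Y71.4299
M3 S526
G01 X141.3138 Y65.0388 F2081
G01 X134.9227 Y52.9893 F2081
G01 X122.8732 Y59.3804 F2081
G01 X129.2643 Y71.4299 F2081
M5
G0 X13.1853 Y78.8472
M3 S526
G01 X60.2000 Y78.8472 F2081
G01 X60.2000 Y34.1706 F2081
G01 X13.1853 Y34.1706 F2081
G01 X13.1853 Y78.8472 F2081
M5
G0 X12.8524 Y62.9031
M3 S526
G01 X53.4267 Y62.9031 F2081
G01 X53.4267 Y28.0254 F2081
G01 X12.8524 Y28.0254 F2081
G01 X12.8524 Y62.9031 F2081
M5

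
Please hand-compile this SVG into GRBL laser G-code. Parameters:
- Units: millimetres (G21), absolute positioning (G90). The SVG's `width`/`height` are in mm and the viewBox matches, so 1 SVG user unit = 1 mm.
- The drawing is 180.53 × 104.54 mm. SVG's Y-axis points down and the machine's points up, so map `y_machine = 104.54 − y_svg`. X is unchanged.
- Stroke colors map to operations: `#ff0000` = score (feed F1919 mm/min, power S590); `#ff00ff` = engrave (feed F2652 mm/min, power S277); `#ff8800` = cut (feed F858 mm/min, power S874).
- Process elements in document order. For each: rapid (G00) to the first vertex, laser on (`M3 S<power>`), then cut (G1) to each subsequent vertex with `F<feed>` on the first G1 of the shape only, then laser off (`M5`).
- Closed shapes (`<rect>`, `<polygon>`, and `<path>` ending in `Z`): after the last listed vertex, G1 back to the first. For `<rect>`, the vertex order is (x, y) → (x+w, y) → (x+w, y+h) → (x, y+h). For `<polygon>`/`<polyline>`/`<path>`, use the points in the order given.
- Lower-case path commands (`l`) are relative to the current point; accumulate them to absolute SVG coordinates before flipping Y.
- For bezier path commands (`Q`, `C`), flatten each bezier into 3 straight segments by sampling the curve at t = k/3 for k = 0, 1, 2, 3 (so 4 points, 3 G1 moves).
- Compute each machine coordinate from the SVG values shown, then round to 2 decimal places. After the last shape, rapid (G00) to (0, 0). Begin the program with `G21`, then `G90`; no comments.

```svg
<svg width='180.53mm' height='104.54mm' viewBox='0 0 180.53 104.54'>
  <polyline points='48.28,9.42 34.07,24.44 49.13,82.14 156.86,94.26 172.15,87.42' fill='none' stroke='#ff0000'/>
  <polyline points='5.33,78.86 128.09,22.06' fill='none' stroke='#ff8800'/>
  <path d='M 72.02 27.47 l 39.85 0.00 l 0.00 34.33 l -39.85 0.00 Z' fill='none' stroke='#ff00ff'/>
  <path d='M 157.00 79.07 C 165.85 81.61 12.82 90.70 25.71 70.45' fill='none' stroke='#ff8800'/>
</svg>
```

1 u = 1 mm; y_m = 104.54 − y.

[1] `<polyline>` open polyline, #ff0000→score S590 F1919: (48.28,95.12) → (34.07,80.10) → (49.13,22.40) → (156.86,10.28) → (172.15,17.12)

[2] `<polyline>` line segment, #ff8800→cut S874 F858: (5.33,25.68) → (128.09,82.48)

[3] `<path>` rectangle, #ff00ff→engrave S277 F2652: (72.02,77.07) → (111.87,77.07) → (111.87,42.74) → (72.02,42.74) → (72.02,77.07) (closed)

[4] `<path>` cubic bezier, #ff8800→cut S874 F858: (157.00,25.47) → (124.03,22.08) → (55.99,22.29) → (25.71,34.09)

G21
G90
G00 X48.28 Y95.12
M3 S590
G1 X34.07 Y80.10 F1919
G1 X49.13 Y22.40
G1 X156.86 Y10.28
G1 X172.15 Y17.12
M5
G00 X5.33 Y25.68
M3 S874
G1 X128.09 Y82.48 F858
M5
G00 X72.02 Y77.07
M3 S277
G1 X111.87 Y77.07 F2652
G1 X111.87 Y42.74
G1 X72.02 Y42.74
G1 X72.02 Y77.07
M5
G00 X157.00 Y25.47
M3 S874
G1 X124.03 Y22.08 F858
G1 X55.99 Y22.29
G1 X25.71 Y34.09
M5
G00 X0.00 Y0.00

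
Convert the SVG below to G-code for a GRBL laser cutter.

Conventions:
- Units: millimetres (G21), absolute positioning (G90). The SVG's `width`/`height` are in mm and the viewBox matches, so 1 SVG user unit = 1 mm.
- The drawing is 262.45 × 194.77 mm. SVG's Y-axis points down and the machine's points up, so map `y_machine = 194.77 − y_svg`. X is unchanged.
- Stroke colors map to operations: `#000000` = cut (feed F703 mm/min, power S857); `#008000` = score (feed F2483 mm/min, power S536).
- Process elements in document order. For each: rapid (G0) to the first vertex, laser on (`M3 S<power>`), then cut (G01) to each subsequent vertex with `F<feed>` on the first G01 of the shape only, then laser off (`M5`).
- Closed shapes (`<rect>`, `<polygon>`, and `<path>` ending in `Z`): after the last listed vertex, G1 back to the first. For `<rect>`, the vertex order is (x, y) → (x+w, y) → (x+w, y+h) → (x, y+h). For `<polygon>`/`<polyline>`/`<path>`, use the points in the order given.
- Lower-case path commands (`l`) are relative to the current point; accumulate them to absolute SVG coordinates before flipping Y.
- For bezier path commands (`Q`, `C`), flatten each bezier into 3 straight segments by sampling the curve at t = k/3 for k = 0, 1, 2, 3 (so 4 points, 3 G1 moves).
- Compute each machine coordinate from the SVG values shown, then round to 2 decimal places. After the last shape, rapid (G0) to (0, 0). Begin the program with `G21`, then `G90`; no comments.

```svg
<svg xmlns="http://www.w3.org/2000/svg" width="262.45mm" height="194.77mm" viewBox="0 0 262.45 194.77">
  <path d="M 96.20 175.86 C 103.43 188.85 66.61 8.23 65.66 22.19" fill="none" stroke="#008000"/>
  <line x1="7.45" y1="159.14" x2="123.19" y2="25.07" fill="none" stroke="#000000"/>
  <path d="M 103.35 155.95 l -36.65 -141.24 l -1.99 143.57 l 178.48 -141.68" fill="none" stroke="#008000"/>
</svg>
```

G21
G90
G0 X96.20 Y18.91
M3 S536
G01 X91.71 Y56.08 F2483
G01 X75.61 Y136.06
G01 X65.66 Y172.58
M5
G0 X7.45 Y35.63
M3 S857
G01 X123.19 Y169.70 F703
M5
G0 X103.35 Y38.82
M3 S536
G01 X66.70 Y180.06 F2483
G01 X64.71 Y36.49
G01 X243.19 Y178.17
M5
G0 X0.00 Y0.00

1 u = 1 mm; y_m = 194.77 − y.

[1] `<path>` cubic bezier, #008000→score S536 F2483: (96.20,18.91) → (91.71,56.08) → (75.61,136.06) → (65.66,172.58)

[2] `<line>` line segment, #000000→cut S857 F703: (7.45,35.63) → (123.19,169.70)

[3] `<path>` open polyline, #008000→score S536 F2483: (103.35,38.82) → (66.70,180.06) → (64.71,36.49) → (243.19,178.17)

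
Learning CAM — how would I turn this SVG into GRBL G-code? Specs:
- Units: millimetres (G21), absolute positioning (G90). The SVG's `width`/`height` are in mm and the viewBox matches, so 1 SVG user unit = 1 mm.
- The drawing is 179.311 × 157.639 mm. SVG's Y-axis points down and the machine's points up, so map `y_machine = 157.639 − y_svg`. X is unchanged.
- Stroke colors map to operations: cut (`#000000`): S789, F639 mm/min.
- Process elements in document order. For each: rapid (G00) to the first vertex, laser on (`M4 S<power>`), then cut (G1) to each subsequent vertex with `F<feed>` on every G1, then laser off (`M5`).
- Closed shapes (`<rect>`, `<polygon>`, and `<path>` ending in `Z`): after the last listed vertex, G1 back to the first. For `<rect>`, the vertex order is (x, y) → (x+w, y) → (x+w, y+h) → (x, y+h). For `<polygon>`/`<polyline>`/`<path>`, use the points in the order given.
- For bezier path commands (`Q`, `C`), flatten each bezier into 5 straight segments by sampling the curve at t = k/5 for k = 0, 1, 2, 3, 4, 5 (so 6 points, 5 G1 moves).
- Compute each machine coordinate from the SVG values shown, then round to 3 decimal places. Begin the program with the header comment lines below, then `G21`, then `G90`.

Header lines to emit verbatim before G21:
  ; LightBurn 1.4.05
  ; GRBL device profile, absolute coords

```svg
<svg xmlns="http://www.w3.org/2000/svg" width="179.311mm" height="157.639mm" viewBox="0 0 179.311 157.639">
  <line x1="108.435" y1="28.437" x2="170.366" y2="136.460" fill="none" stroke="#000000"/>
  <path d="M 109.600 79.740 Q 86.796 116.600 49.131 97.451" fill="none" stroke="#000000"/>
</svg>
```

; LightBurn 1.4.05
; GRBL device profile, absolute coords
G21
G90
G00 X108.435 Y129.202
M4 S789
G1 X170.366 Y21.179 F639
M5
G00 X109.600 Y77.899
M4 S789
G1 X99.884 Y65.395 F639
G1 X88.979 Y57.372 F639
G1 X76.885 Y53.830 F639
G1 X63.603 Y54.769 F639
G1 X49.131 Y60.188 F639
M5

viewBox `0 0 179.311 157.639` with mm width/height → 1 unit = 1 mm. Flip: y_m = 157.639 − y_svg.

**Shape 1** — `<line>` line segment, stroke `#000000` → cut (S789, F639). Machine vertices: (108.435,129.202) → (170.366,21.179). Open path.

**Shape 2** — `<path>` quadratic bezier, stroke `#000000` → cut (S789, F639). Control points (SVG): P0=(109.600,79.740), P1=(86.796,116.600), P2=(49.131,97.451); sampled at t=k/5. Machine vertices: (109.600,77.899) → (99.884,65.395) → (88.979,57.372) → (76.885,53.830) → (63.603,54.769) → (49.131,60.188). Open path.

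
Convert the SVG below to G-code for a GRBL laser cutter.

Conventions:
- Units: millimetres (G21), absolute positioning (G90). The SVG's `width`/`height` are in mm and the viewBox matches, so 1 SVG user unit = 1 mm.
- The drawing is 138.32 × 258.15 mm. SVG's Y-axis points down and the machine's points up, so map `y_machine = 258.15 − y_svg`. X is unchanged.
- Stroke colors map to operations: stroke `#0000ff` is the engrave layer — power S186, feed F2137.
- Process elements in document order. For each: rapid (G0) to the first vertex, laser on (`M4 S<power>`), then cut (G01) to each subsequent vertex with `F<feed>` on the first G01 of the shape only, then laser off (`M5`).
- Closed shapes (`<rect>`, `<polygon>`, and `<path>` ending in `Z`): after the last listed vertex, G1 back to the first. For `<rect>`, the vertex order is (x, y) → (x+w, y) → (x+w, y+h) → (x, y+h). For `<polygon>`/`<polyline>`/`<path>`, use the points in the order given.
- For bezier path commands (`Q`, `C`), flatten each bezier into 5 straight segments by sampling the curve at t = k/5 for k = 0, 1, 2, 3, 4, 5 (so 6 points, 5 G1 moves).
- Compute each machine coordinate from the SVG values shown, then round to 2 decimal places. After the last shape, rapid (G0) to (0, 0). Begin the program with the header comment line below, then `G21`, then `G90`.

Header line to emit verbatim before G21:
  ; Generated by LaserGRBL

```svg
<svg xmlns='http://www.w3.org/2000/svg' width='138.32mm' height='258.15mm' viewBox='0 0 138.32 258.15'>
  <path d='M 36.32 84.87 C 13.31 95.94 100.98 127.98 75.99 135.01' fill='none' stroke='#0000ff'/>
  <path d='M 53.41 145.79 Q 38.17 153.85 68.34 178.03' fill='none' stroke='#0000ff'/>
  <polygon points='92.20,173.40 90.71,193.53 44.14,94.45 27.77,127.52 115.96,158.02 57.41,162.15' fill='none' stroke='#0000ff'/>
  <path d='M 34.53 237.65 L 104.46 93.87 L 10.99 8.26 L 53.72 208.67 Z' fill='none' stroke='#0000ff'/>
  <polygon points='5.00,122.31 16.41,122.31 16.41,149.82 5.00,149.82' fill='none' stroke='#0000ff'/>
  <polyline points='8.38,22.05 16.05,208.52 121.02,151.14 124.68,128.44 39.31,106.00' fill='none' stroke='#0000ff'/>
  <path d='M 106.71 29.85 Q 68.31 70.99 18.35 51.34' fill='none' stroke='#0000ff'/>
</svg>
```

Since the viewBox matches the mm dimensions, user units are millimetres directly. The only transform is the Y-flip y_m = 258.15 − y_svg.

Shape 1 is a cubic bezier drawn with `<path>`. Its stroke #0000ff means engrave at S186, F2137. After flipping Y the toolpath is (36.32,173.28) → (34.01,164.49) → (47.54,152.87) → (66.19,140.64) → (79.25,129.99) → (75.99,123.14).

Shape 2 is a quadratic bezier drawn with `<path>`. Its stroke #0000ff means engrave at S186, F2137. After flipping Y the toolpath is (53.41,112.36) → (49.13,108.49) → (48.48,103.33) → (51.47,96.88) → (58.09,89.15) → (68.34,80.12).

Shape 3 is a closed polygon drawn with `<polygon>`. Its stroke #0000ff means engrave at S186, F2137. After flipping Y the toolpath is (92.20,84.75) → (90.71,64.62) → (44.14,163.70) → (27.77,130.63) → (115.96,100.13) → (57.41,96.00) → (92.20,84.75), returning to the start.

Shape 4 is a closed polygon drawn with `<path>`. Its stroke #0000ff means engrave at S186, F2137. After flipping Y the toolpath is (34.53,20.50) → (104.46,164.28) → (10.99,249.89) → (53.72,49.48) → (34.53,20.50), returning to the start.

Shape 5 is a rectangle drawn with `<polygon>`. Its stroke #0000ff means engrave at S186, F2137. After flipping Y the toolpath is (5.00,135.84) → (16.41,135.84) → (16.41,108.33) → (5.00,108.33) → (5.00,135.84), returning to the start.

Shape 6 is a open polyline drawn with `<polyline>`. Its stroke #0000ff means engrave at S186, F2137. After flipping Y the toolpath is (8.38,236.10) → (16.05,49.63) → (121.02,107.01) → (124.68,129.71) → (39.31,152.15).

Shape 7 is a quadratic bezier drawn with `<path>`. Its stroke #0000ff means engrave at S186, F2137. After flipping Y the toolpath is (106.71,228.30) → (90.89,214.28) → (74.14,205.11) → (56.47,200.82) → (37.87,201.38) → (18.35,206.81).

; Generated by LaserGRBL
G21
G90
G0 X36.32 Y173.28
M4 S186
G01 X34.01 Y164.49 F2137
G01 X47.54 Y152.87
G01 X66.19 Y140.64
G01 X79.25 Y129.99
G01 X75.99 Y123.14
M5
G0 X53.41 Y112.36
M4 S186
G01 X49.13 Y108.49 F2137
G01 X48.48 Y103.33
G01 X51.47 Y96.88
G01 X58.09 Y89.15
G01 X68.34 Y80.12
M5
G0 X92.20 Y84.75
M4 S186
G01 X90.71 Y64.62 F2137
G01 X44.14 Y163.70
G01 X27.77 Y130.63
G01 X115.96 Y100.13
G01 X57.41 Y96.00
G01 X92.20 Y84.75
M5
G0 X34.53 Y20.50
M4 S186
G01 X104.46 Y164.28 F2137
G01 X10.99 Y249.89
G01 X53.72 Y49.48
G01 X34.53 Y20.50
M5
G0 X5.00 Y135.84
M4 S186
G01 X16.41 Y135.84 F2137
G01 X16.41 Y108.33
G01 X5.00 Y108.33
G01 X5.00 Y135.84
M5
G0 X8.38 Y236.10
M4 S186
G01 X16.05 Y49.63 F2137
G01 X121.02 Y107.01
G01 X124.68 Y129.71
G01 X39.31 Y152.15
M5
G0 X106.71 Y228.30
M4 S186
G01 X90.89 Y214.28 F2137
G01 X74.14 Y205.11
G01 X56.47 Y200.82
G01 X37.87 Y201.38
G01 X18.35 Y206.81
M5
G0 X0.00 Y0.00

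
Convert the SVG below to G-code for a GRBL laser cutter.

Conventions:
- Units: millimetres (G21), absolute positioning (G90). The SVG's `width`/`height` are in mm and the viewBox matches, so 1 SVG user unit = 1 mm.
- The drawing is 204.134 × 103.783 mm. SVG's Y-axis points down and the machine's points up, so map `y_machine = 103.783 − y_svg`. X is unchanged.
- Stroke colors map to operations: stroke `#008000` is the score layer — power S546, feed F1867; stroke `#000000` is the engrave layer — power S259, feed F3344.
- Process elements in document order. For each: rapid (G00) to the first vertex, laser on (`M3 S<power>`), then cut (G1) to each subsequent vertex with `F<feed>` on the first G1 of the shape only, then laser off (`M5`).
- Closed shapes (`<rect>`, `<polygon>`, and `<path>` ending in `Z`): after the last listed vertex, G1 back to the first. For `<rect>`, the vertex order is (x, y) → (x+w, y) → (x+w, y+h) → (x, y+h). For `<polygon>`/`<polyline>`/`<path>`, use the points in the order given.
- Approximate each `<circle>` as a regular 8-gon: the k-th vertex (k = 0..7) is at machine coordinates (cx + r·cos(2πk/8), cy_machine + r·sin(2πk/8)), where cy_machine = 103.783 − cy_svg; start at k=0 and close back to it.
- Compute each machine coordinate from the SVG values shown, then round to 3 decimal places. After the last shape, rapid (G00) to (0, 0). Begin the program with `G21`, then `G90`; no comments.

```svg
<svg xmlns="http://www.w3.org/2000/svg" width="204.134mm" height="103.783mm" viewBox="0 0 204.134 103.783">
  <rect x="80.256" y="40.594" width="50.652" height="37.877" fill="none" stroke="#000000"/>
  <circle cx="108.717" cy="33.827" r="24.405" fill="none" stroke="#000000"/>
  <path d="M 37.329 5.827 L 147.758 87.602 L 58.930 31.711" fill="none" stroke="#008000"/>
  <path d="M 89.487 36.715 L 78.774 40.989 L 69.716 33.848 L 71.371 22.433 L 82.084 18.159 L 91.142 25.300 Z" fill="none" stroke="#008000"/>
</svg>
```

1 u = 1 mm; y_m = 103.783 − y.

[1] `<rect>` rectangle, #000000→engrave S259 F3344: (80.256,63.189) → (130.908,63.189) → (130.908,25.312) → (80.256,25.312) → (80.256,63.189) (closed)

[2] `<circle>` circle, #000000→engrave S259 F3344: (133.122,69.956) → (125.974,87.213) → (108.717,94.361) → (91.460,87.213) → (84.312,69.956) → (91.460,52.699) → (108.717,45.551) → (125.974,52.699) → (133.122,69.956) (closed)

[3] `<path>` open polyline, #008000→score S546 F1867: (37.329,97.956) → (147.758,16.181) → (58.930,72.072)

[4] `<path>` regular polygon, #008000→score S546 F1867: (89.487,67.068) → (78.774,62.794) → (69.716,69.935) → (71.371,81.350) → (82.084,85.624) → (91.142,78.483) → (89.487,67.068) (closed)

G21
G90
G00 X80.256 Y63.189
M3 S259
G1 X130.908 Y63.189 F3344
G1 X130.908 Y25.312
G1 X80.256 Y25.312
G1 X80.256 Y63.189
M5
G00 X133.122 Y69.956
M3 S259
G1 X125.974 Y87.213 F3344
G1 X108.717 Y94.361
G1 X91.460 Y87.213
G1 X84.312 Y69.956
G1 X91.460 Y52.699
G1 X108.717 Y45.551
G1 X125.974 Y52.699
G1 X133.122 Y69.956
M5
G00 X37.329 Y97.956
M3 S546
G1 X147.758 Y16.181 F1867
G1 X58.930 Y72.072
M5
G00 X89.487 Y67.068
M3 S546
G1 X78.774 Y62.794 F1867
G1 X69.716 Y69.935
G1 X71.371 Y81.350
G1 X82.084 Y85.624
G1 X91.142 Y78.483
G1 X89.487 Y67.068
M5
G00 X0.000 Y0.000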